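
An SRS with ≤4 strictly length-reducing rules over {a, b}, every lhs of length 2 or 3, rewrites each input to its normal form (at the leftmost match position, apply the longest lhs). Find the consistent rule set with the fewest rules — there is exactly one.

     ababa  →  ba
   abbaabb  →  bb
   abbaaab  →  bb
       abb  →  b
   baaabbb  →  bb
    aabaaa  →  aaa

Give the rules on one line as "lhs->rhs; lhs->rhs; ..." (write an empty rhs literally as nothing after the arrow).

ab->b; aba->; abb->b

  | ababa => ba
  | abbaabb => baabb => bab => bb
  | abbaaab => baaab => baab => bab => bb
  | abb => b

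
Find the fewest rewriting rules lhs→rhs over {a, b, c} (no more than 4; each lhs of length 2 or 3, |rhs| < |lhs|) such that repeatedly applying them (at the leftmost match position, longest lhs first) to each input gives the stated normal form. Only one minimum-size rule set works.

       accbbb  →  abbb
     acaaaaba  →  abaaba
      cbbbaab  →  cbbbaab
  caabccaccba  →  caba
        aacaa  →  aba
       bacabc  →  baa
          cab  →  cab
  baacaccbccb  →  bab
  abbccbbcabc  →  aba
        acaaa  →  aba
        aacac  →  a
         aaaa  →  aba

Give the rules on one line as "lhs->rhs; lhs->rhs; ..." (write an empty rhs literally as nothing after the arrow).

aaa->ab; ac->a; bc->

  | accbbb => acbbb => abbb
  | acaaaaba => aaaaaba => abaaba
  | cbbbaab
  | caabccaccba => caacaccba => caaaccba => cabccba => cacba => caba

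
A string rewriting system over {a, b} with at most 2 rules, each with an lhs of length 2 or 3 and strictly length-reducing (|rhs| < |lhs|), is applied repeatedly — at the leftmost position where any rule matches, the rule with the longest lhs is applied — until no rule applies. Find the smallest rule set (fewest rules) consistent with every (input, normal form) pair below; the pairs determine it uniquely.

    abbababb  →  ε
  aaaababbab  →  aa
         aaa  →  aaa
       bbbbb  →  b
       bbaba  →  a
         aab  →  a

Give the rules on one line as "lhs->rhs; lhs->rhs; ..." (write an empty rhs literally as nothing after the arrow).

ab->; bb->

  | abbababb => bababb => babb => bb => ε
  | aaaababbab => aaaabbab => aaabab => aaab => aa
  | aaa
  | bbbbb => bbb => b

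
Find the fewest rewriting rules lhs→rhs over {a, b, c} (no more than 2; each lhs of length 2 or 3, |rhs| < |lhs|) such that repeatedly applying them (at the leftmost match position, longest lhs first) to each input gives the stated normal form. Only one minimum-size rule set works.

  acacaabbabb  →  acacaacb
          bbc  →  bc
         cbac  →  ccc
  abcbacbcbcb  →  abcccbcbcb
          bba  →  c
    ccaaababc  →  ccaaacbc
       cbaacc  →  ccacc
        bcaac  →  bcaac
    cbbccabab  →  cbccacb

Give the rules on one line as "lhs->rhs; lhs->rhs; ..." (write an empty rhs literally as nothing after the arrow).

ba->c; bb->b

  | acacaabbabb => acacaababb => acacaacbb => acacaacb
  | bbc => bc
  | cbac => ccc
  | abcbacbcbcb => abcccbcbcb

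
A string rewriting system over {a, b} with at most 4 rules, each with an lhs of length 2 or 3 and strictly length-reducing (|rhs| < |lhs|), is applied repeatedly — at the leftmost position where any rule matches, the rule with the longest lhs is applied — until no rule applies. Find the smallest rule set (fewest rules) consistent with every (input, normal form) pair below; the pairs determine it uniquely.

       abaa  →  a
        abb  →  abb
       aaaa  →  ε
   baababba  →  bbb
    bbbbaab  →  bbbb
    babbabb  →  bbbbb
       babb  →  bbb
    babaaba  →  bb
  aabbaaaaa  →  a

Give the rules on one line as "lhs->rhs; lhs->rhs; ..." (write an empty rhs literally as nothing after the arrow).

  | abaa => a
  | abb
  | aaaa => aa => ε
  | baababba => babba => bbba => bbb

aa->; ba->b; baa->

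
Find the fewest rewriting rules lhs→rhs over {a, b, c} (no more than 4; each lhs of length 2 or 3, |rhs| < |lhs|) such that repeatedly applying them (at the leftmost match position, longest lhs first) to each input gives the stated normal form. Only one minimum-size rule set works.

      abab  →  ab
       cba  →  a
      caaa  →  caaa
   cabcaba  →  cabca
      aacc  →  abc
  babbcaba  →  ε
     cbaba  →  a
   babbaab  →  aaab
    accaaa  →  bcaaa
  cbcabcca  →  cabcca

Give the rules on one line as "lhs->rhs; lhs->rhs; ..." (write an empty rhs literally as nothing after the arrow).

ac->b; ba->; bb->a; cb->

  | abab => ab
  | cba => a
  | caaa
  | cabcaba => cabca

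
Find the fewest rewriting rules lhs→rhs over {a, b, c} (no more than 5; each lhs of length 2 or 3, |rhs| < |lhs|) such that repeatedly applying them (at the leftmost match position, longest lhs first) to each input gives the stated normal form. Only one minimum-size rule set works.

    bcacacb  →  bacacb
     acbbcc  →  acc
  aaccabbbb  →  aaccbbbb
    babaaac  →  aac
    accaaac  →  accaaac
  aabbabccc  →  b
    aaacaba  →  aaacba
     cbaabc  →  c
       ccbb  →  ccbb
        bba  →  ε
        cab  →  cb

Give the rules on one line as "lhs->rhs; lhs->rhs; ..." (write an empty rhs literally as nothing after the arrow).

ab->b; bba->; bbc->; bc->b

  | bcacacb => bacacb
  | acbbcc => acc
  | aaccabbbb => aaccbbbb
  | babaaac => bbaaac => aac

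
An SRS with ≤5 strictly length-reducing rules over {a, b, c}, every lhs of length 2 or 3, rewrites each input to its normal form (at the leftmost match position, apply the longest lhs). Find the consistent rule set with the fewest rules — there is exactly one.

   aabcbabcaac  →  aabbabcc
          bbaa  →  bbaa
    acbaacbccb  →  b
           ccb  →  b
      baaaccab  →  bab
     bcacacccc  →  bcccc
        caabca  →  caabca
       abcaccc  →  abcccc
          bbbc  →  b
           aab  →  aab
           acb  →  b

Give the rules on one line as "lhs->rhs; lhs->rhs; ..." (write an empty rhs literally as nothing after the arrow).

  | aabcbabcaac => aabbabcaac => aabbabcac => aabbabcc
  | bbaa
  | acbaacbccb => cbaacbccb => baacbccb => bacbccb => bcbccb => bbccb => cb => b
  | ccb => cb => b

ac->c; bbc->; cb->b; cca->a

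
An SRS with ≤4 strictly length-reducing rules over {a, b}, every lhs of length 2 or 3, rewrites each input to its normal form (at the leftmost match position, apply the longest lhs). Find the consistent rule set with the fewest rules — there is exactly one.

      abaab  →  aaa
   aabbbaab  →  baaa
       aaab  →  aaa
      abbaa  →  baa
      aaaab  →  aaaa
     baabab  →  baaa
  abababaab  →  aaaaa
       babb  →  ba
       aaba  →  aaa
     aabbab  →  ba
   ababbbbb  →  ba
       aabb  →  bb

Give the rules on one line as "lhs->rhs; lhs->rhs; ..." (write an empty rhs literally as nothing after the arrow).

  | abaab => aaab => aaa
  | aabbbaab => abbbaab => bbbaab => baaab => baaa
  | aaab => aaa
  | abbaa => bbaa => baa

ab->a; abb->bb; bba->ba; bbb->ba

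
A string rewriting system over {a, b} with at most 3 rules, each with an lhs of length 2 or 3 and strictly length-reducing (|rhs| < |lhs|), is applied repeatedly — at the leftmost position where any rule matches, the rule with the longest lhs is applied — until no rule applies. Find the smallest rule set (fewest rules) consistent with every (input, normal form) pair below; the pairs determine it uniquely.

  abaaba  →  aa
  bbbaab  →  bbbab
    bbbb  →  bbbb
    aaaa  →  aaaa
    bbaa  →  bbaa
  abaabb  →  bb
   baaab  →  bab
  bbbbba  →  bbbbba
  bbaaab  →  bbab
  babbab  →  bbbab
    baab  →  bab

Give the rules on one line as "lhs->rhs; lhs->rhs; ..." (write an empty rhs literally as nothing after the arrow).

  | abaaba => aaaba => aaba => aba => aa
  | bbbaab => bbbab
  | bbbb
  | aaaa

aab->ab; aba->aa; abb->bb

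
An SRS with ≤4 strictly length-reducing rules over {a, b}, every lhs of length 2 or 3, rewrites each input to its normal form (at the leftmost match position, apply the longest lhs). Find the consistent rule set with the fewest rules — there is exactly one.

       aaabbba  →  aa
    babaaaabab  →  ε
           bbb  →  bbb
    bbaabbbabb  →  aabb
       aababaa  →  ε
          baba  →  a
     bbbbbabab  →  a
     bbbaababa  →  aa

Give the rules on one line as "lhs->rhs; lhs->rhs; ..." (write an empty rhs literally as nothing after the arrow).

  | aaabbba => babbba => bba => aa
  | babaaaabab => aaaabab => baabab => bab => ε
  | bbb
  | bbaabbbabb => aaabbbabb => babbbabb => bbabb => aabb

aaa->ba; baa->; bab->; bba->aa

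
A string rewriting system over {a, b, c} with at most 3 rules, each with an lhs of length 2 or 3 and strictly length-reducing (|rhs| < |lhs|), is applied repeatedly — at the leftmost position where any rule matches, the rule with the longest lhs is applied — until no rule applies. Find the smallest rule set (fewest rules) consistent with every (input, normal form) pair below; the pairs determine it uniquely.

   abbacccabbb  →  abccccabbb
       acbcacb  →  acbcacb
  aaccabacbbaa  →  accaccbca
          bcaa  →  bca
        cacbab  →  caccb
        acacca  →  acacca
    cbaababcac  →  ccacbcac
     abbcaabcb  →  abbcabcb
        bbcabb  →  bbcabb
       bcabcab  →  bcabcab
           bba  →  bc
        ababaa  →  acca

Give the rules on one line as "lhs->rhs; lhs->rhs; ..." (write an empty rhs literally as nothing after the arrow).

aa->a; ba->c

  | abbacccabbb => abccccabbb
  | acbcacb
  | aaccabacbbaa => accabacbbaa => accaccbbaa => accaccbca
  | bcaa => bca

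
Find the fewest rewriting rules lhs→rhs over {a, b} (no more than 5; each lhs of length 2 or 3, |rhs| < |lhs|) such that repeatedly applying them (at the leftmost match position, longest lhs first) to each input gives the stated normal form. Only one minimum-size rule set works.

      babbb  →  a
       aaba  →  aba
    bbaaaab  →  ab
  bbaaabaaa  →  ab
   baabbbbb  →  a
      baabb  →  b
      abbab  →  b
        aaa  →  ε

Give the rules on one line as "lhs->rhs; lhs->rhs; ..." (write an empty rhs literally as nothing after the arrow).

  | babbb => bb => a
  | aaba => aba
  | bbaaaab => aaaaab => aab => ab
  | bbaaabaaa => aaaabaaa => abaaa => ab

aa->a; aaa->; bab->; bb->a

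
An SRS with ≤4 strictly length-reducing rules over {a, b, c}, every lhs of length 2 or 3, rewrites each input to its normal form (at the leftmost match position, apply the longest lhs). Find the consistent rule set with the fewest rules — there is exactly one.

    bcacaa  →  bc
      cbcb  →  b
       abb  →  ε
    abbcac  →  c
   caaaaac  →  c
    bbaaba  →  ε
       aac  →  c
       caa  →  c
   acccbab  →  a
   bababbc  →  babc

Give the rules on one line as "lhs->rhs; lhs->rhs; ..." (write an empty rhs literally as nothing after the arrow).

  | bcacaa => bcaa => bc
  | cbcb => acb => b
  | abb => ac => ε
  | abbcac => accac => cac => c

aa->; ac->; bb->c; cb->a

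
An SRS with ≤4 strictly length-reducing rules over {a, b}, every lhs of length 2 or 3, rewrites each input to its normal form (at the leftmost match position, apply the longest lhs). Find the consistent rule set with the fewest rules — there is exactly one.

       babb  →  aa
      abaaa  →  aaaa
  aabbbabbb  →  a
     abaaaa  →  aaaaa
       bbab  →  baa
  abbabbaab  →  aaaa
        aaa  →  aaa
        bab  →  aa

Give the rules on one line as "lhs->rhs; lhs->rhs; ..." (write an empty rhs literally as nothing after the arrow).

ab->a; abb->b; bab->aa

  | babb => aab => aa
  | abaaa => aaaa
  | aabbbabbb => abbabbb => babbb => aabb => ab => a
  | abaaaa => aaaaa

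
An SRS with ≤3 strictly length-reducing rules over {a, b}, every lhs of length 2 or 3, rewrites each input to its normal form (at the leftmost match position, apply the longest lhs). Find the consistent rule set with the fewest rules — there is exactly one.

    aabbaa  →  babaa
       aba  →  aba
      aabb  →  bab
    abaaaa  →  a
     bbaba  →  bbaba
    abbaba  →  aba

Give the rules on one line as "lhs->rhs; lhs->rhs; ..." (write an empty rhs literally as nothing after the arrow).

aaa->b; aab->ba; abb->

  | aabbaa => babaa
  | aba
  | aabb => bab
  | abaaaa => abba => a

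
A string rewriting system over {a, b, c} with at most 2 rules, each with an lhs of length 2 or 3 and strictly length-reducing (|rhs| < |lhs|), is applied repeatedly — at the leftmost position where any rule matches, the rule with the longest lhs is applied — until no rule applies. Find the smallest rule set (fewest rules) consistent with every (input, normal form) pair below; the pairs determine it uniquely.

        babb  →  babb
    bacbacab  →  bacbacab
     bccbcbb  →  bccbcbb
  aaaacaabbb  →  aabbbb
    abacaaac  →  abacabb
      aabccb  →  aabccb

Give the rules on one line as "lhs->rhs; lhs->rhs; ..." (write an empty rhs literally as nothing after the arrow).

aac->bb; baa->

  | babb
  | bacbacab
  | bccbcbb
  | aaaacaabbb => aabbaabbb => aabbbb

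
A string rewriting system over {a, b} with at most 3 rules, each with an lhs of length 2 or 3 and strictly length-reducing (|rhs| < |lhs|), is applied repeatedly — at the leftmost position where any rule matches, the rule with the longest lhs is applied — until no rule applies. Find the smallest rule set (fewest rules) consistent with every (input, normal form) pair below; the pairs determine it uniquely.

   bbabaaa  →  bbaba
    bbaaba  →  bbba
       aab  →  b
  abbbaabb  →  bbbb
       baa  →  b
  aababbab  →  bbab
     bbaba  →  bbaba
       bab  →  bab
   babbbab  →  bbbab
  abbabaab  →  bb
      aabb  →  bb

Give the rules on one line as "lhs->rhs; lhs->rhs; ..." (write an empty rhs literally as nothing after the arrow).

  | bbabaaa => bbaba
  | bbaaba => bbba
  | aab => b
  | abbbaabb => bbaabb => bbbb

aa->; abb->b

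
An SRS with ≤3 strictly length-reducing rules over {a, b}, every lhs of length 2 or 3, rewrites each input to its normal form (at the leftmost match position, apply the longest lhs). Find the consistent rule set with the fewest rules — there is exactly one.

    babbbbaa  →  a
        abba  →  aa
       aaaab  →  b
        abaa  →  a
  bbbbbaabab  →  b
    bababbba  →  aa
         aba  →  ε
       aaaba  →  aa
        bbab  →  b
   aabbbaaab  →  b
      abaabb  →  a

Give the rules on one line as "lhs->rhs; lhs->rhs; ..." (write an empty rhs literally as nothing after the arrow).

  | babbbbaa => bbbbbaa => abbbaa => bbbaa => abaa => a
  | abba => bba => aa
  | aaaab => aaab => aab => ab => b
  | abaa => a

ab->b; aba->; bb->a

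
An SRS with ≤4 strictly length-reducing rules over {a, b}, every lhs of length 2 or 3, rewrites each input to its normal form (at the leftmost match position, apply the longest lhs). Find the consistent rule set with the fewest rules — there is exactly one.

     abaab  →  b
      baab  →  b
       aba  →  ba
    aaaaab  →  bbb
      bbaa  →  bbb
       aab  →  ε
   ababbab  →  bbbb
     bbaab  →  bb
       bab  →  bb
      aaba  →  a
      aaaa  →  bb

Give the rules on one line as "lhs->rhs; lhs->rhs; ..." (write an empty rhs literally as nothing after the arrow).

aa->b; aab->; ab->b

  | abaab => baab => b
  | baab => b
  | aba => ba
  | aaaaab => baaab => bbab => bbb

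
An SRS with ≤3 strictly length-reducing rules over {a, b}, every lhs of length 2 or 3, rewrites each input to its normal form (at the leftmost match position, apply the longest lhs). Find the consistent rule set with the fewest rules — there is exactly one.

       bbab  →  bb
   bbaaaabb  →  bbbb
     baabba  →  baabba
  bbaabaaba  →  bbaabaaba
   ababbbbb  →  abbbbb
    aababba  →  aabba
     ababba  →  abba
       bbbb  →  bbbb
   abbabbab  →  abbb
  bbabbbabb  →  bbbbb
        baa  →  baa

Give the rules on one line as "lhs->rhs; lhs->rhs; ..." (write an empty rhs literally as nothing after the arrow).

  | bbab => bb
  | bbaaaabb => bbbabb => bbbb
  | baabba
  | bbaabaaba

aaa->b; bab->b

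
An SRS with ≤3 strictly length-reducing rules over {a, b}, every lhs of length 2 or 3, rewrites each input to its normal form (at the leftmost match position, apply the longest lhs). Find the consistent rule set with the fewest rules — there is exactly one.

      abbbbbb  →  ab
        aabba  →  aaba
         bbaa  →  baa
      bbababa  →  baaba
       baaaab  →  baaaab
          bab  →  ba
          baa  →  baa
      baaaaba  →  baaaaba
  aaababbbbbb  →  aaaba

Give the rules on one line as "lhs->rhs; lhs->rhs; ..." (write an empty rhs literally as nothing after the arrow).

  | abbbbbb => abbbbb => abbbb => abbb => abb => ab
  | aabba => aaba
  | bbaa => baa
  | bbababa => bababa => baaba

bab->ba; bb->b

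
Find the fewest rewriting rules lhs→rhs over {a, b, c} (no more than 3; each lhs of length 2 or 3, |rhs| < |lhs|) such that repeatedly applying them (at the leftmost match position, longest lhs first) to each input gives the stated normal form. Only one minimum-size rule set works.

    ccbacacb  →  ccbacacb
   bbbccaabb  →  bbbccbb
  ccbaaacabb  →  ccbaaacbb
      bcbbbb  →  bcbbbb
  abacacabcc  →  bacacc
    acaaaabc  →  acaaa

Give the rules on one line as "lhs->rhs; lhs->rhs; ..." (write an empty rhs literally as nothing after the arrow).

ab->b; abc->

  | ccbacacb
  | bbbccaabb => bbbccabb => bbbccbb
  | ccbaaacabb => ccbaaacbb
  | bcbbbb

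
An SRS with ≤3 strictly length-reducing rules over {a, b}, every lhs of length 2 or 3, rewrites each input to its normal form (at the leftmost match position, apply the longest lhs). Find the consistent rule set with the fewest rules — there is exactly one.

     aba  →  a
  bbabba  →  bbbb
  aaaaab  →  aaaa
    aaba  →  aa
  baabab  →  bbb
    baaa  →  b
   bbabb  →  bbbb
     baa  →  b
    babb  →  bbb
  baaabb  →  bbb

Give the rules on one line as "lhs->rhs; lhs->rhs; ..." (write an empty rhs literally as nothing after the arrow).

  | aba => a
  | bbabba => bbbba => bbbb
  | aaaaab => aaaa
  | aaba => aa

ab->; ba->b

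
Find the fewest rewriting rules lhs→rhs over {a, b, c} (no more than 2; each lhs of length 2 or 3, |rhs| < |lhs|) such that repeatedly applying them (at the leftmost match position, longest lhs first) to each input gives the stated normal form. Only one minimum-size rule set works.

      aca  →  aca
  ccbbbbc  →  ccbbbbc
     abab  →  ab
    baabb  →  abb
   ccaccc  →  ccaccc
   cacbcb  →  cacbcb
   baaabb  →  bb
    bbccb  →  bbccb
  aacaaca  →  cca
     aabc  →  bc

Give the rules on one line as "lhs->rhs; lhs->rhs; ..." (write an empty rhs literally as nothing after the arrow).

aa->; ba->

  | aca
  | ccbbbbc
  | abab => ab
  | baabb => abb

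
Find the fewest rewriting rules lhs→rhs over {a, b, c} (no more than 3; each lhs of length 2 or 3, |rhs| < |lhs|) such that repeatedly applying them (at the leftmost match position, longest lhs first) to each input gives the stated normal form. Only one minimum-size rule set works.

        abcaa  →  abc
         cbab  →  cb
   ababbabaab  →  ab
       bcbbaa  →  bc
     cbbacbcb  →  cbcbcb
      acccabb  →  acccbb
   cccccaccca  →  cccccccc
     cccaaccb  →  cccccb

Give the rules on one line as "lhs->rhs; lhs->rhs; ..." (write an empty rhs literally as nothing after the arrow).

  | abcaa => abca => abc
  | cbab => cb
  | ababbabaab => abbabaab => abbaab => abab => ab
  | bcbbaa => bcba => bc

ba->; ca->c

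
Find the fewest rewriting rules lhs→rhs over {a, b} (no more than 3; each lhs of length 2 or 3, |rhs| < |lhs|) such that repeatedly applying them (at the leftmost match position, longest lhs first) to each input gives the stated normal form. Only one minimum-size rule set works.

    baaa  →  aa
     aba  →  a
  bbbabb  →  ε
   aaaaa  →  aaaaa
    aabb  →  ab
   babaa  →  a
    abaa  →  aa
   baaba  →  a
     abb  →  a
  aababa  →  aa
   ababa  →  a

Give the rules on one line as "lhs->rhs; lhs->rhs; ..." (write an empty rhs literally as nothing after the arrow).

  | baaa => aa
  | aba => a
  | bbbabb => babb => bb => ε
  | aaaaa

aab->a; ba->; bb->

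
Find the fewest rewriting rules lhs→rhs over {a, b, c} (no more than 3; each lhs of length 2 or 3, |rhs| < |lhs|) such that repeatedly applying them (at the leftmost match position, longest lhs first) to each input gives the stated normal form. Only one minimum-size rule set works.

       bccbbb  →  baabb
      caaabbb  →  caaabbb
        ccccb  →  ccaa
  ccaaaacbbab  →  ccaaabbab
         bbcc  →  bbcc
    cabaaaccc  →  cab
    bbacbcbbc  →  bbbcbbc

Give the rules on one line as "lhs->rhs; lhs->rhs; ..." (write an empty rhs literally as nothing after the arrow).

  | bccbbb => baabb
  | caaabbb
  | ccccb => ccaa
  | ccaaaacbbab => ccaaabbab

ac->; ccb->aa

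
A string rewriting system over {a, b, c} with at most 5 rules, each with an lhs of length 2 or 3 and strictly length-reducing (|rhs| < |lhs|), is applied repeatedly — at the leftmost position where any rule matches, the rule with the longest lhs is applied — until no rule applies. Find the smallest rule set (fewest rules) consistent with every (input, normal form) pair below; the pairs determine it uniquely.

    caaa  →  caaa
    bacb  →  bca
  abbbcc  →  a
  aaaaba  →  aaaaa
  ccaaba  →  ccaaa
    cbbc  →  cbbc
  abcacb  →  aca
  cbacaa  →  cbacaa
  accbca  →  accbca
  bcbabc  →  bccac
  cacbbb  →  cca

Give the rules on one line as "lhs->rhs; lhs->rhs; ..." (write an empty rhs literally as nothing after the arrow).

  | caaa
  | bacb => bca
  | abbbcc => abbcc => abcc => abc => ab => a
  | aaaaba => aaaaa

ab->a; abc->ab; acb->ca; bab->ca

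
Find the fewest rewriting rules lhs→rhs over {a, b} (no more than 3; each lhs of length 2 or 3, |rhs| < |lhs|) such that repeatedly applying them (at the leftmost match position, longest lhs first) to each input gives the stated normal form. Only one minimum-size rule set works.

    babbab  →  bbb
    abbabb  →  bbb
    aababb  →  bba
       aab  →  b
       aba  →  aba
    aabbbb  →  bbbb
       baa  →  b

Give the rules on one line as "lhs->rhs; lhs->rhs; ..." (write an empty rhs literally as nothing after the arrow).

aa->; abb->ba

  | babbab => bbaab => bbb
  | abbabb => baabb => bbb
  | aababb => babb => bba
  | aab => b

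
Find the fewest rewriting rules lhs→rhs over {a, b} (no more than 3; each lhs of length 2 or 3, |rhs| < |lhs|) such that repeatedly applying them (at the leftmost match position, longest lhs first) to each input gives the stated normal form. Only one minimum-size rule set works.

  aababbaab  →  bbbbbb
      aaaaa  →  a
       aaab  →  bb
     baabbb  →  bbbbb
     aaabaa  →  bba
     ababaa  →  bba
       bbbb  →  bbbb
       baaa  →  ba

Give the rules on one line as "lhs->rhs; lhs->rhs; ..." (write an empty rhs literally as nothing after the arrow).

  | aababbaab => bbabbaab => bbbbaab => bbbbbb
  | aaaaa => aaaa => aaa => aa => a
  | aaab => aab => bb
  | baabbb => bbbbb

aa->a; aab->bb; ab->b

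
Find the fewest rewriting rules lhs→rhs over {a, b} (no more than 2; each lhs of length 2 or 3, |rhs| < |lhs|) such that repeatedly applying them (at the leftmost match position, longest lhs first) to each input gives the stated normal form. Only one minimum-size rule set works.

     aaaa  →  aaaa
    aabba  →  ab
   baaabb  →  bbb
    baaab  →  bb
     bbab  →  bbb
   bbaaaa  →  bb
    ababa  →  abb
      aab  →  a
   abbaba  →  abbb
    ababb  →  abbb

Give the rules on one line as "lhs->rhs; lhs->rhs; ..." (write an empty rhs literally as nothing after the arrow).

  | aaaa
  | aabba => aba => ab
  | baaabb => baabb => babb => bbb
  | baaab => baab => bab => bb

aab->a; ba->b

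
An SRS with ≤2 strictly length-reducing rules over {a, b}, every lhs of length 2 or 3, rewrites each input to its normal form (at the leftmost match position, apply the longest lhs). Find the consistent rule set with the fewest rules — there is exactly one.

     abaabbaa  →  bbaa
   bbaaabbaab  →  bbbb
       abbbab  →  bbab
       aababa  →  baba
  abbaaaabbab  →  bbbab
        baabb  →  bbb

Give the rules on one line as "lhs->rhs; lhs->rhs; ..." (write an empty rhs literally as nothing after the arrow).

  | abaabbaa => abbbaa => bbaa
  | bbaaabbaab => bbabbaab => bbbaab => bbbb
  | abbbab => bbab
  | aababa => baba

aab->b; abb->b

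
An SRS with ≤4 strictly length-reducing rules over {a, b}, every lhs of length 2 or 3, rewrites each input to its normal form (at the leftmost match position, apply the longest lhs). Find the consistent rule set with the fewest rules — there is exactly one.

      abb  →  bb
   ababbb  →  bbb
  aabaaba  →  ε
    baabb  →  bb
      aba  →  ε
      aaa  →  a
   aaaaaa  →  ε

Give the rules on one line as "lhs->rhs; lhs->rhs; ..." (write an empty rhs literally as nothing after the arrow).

aa->; ab->b; ba->

  | abb => bb
  | ababbb => babbb => bbb
  | aabaaba => baaba => aba => ba => ε
  | baabb => abb => bb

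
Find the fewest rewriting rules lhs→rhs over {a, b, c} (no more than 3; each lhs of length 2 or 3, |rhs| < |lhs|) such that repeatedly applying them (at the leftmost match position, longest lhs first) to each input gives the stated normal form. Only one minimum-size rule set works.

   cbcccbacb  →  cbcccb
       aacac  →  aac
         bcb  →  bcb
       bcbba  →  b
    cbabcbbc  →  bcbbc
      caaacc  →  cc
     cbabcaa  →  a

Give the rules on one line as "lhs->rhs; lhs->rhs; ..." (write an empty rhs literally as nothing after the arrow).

  | cbcccbacb => cbcccacb => cbcccb
  | aacac => aac
  | bcb
  | bcbba => bcba => bca => b

acc->cc; ba->a; ca->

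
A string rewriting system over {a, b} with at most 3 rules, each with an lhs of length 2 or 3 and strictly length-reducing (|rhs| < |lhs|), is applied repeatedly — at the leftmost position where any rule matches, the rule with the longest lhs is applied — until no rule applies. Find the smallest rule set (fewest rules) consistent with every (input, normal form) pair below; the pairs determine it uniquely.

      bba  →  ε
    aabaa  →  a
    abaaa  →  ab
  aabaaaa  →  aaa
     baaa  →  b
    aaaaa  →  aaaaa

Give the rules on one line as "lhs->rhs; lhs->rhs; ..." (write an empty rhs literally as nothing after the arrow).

  | bba => ε
  | aabaa => bbaa => a
  | abaaa => abaa => aba => ab
  | aabaaaa => bbaaaa => aaa

aab->bb; ba->b; bba->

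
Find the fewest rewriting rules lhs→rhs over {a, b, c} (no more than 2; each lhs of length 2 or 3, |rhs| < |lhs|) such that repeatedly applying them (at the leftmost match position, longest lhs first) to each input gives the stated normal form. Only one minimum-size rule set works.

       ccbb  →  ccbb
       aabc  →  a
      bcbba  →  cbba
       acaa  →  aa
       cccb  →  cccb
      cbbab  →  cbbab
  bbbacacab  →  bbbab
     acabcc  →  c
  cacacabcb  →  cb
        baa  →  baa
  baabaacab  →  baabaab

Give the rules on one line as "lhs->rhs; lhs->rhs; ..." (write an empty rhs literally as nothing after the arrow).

  | ccbb
  | aabc => aac => a
  | bcbba => cbba
  | acaa => aa

ac->; bc->c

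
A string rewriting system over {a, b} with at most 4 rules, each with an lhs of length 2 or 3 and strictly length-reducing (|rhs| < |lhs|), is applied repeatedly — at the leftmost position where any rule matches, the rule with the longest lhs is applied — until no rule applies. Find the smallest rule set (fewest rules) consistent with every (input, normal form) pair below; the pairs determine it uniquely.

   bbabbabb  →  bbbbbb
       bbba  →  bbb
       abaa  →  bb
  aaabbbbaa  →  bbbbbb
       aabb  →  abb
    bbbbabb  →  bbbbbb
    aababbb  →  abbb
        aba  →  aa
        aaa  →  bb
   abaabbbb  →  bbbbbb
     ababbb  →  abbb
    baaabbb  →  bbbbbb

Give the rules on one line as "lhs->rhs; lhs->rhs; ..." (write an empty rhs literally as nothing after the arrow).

  | bbabbabb => bbbbabb => bbbbbb
  | bbba => bbb
  | abaa => aaa => bb
  | aaabbbbaa => bbbbbbaa => bbbbbba => bbbbbb

aaa->bb; aab->ab; aba->aa; bba->bb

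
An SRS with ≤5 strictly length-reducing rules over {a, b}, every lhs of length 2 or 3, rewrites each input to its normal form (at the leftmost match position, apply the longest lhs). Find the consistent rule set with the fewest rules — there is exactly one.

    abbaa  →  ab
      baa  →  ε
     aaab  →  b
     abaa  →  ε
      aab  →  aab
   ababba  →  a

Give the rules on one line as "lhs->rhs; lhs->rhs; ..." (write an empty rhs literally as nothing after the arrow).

aaa->; aba->ba; ba->a; baa->

  | abbaa => ab
  | baa => ε
  | aaab => b
  | abaa => baa => ε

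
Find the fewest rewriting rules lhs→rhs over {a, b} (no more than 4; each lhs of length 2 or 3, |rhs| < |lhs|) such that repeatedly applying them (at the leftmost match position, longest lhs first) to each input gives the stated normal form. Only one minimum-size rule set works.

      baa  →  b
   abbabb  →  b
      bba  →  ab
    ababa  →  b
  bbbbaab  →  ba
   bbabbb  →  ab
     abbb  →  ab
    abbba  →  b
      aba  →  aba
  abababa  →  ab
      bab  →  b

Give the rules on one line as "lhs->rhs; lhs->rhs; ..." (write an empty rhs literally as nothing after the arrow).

aa->b; bab->aa; bb->b; bba->ab

  | baa => bb => b
  | abbabb => aabbb => bbbb => bbb => bb => b
  | bba => ab
  | ababa => aaaa => baa => bb => b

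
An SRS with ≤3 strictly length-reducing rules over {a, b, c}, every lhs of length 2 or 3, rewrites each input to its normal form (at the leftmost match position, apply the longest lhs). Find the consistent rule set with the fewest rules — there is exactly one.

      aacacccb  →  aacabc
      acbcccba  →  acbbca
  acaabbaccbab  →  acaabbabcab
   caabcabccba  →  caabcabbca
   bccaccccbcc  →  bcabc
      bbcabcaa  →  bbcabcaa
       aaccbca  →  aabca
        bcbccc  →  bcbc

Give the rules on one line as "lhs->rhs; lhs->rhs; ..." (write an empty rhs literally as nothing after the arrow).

cc->c; ccb->bc

  | aacacccb => aacaccb => aacabc
  | acbcccba => acbccba => acbbca
  | acaabbaccbab => acaabbabcab
  | caabcabccba => caabcabbca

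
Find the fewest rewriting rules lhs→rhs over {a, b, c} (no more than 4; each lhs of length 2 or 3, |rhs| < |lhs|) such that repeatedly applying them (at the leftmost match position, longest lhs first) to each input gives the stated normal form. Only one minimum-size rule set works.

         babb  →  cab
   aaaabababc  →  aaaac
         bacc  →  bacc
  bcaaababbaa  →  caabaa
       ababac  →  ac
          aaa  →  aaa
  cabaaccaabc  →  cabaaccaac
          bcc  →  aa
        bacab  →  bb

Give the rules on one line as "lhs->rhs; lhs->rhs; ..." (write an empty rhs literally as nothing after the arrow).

  | babb => cab
  | aaaabababc => aaaacaabc => aaaabc => aaaac
  | bacc
  | bcaaababbaa => caaababbaa => caaacabaa => caabaa

aca->; bab->ca; bc->c; bcc->aa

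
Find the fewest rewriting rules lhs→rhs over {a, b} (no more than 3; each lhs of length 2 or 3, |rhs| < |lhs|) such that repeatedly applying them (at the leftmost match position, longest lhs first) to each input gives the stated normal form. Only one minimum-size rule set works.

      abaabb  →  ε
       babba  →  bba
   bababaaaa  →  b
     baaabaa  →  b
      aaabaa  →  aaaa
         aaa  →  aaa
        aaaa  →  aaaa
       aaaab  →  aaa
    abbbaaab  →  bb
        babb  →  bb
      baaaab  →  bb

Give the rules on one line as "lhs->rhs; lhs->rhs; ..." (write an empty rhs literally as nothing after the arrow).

  | abaabb => aabb => ab => ε
  | babba => bba
  | bababaaaa => babaaaa => baaaa => baa => b
  | baaabaa => babaa => baa => b

ab->; baa->b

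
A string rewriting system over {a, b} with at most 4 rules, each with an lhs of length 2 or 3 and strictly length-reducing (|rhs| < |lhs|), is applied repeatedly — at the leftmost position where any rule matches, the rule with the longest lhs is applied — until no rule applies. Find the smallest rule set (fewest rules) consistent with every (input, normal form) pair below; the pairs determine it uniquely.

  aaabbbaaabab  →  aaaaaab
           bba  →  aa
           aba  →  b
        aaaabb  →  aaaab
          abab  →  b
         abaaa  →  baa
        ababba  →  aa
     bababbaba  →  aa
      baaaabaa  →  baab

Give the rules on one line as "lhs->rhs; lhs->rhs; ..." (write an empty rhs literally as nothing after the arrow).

aba->b; bb->b; bba->aa; bbb->a

  | aaabbbaaabab => aaaaaaabab => aaaaaabb => aaaaaab
  | bba => aa
  | aba => b
  | aaaabb => aaaab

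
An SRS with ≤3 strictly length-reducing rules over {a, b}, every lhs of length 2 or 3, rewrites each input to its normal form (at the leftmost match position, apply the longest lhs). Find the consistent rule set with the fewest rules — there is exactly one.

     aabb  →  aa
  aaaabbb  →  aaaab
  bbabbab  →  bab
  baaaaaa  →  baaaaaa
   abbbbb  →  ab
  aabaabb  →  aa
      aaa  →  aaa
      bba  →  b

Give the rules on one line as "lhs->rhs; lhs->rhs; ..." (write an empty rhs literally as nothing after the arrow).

  | aabb => aa
  | aaaabbb => aaaab
  | bbabbab => bbbab => bab
  | baaaaaa

aba->; bb->; bba->b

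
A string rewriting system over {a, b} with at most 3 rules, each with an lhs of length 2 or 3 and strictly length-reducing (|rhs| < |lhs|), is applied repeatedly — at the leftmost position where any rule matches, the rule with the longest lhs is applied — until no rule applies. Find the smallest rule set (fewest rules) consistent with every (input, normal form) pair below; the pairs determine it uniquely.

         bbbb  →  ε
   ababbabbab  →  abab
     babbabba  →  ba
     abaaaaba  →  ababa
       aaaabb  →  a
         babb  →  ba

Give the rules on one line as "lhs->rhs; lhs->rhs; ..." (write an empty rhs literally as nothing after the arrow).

aa->a; bb->

  | bbbb => bb => ε
  | ababbabbab => abaabbab => ababbab => abaab => abab
  | babbabba => baabba => babba => baa => ba
  | abaaaaba => abaaaba => abaaba => ababa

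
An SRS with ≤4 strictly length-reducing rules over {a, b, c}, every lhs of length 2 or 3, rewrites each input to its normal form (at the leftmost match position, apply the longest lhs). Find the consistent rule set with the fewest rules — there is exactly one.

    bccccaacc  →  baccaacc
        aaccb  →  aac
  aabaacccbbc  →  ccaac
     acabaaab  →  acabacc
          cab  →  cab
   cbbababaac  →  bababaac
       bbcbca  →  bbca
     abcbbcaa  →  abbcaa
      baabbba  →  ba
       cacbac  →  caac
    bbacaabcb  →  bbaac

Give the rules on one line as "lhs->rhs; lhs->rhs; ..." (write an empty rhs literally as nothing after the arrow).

aab->cc; cb->; ccc->ac

  | bccccaacc => baccaacc
  | aaccb => aac
  | aabaacccbbc => ccaacccbbc => ccaaacbbc => ccaaabc => ccaccc => ccaac
  | acabaaab => acabacc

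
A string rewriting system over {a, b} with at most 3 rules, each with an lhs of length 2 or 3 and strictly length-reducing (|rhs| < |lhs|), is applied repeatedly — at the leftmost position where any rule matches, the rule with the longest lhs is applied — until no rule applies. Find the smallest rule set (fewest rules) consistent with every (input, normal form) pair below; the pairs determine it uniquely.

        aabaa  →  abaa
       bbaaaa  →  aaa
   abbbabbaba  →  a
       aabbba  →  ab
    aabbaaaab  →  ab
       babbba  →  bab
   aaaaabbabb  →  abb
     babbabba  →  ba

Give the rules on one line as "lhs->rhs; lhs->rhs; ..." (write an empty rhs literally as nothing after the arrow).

aab->ab; bba->

  | aabaa => abaa
  | bbaaaa => aaa
  | abbbabbaba => abbbaba => abba => a
  | aabbba => abbba => ab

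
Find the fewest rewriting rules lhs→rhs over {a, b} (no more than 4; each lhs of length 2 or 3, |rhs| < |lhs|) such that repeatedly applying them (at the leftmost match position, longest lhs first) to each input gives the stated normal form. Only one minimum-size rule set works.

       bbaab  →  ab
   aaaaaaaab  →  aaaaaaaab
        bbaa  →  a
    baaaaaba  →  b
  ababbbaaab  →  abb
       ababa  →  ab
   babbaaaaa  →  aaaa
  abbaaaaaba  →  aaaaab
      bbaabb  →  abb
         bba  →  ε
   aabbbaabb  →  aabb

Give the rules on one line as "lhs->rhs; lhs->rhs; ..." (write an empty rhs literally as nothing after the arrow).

  | bbaab => ab
  | aaaaaaaab
  | bbaa => a
  | baaaaaba => baaaba => baba => ba => b

ba->b; baa->b; bab->b; bba->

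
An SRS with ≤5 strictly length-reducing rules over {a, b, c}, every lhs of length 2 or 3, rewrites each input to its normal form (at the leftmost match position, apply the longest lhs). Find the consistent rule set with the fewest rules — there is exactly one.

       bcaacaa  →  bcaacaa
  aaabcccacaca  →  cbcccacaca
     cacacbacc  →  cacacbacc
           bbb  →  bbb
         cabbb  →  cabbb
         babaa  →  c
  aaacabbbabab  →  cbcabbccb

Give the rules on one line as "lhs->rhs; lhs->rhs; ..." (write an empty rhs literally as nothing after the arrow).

  | bcaacaa
  | aaabcccacaca => cbbcccacaca => cbcccacaca
  | cacacbacc
  | bbb

aaa->cb; baa->; bab->cb; cbb->cb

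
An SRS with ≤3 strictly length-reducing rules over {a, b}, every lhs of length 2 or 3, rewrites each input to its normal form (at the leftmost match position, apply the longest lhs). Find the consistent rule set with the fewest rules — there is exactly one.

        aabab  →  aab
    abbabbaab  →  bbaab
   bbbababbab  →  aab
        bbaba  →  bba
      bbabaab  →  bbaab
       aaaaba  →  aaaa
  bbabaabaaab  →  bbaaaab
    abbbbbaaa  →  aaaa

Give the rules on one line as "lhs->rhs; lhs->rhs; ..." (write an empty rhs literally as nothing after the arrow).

  | aabab => aab
  | abbabbaab => babbaab => bbaab
  | bbbababbab => aaababbab => aaabbab => aabab => aab
  | bbaba => bba

aba->a; abb->b; bbb->aa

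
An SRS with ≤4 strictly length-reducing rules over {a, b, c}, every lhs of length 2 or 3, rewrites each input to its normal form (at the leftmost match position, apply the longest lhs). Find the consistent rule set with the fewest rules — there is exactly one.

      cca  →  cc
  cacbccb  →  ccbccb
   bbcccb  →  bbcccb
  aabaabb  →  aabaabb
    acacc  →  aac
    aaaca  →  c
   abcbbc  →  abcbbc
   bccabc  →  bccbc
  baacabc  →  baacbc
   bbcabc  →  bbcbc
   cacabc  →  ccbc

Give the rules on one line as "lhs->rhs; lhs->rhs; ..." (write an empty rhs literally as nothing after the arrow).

aaa->; acc->aa; ca->c

  | cca => cc
  | cacbccb => ccbccb
  | bbcccb
  | aabaabb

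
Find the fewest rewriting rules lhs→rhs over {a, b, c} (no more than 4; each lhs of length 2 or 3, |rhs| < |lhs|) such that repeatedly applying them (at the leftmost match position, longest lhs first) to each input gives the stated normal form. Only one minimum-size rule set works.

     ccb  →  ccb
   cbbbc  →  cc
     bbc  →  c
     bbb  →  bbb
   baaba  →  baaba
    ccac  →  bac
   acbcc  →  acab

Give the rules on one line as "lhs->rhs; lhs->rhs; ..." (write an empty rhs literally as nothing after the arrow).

bc->c; bcc->ab; cca->ba

  | ccb
  | cbbbc => cbbc => cbc => cc
  | bbc => bc => c
  | bbb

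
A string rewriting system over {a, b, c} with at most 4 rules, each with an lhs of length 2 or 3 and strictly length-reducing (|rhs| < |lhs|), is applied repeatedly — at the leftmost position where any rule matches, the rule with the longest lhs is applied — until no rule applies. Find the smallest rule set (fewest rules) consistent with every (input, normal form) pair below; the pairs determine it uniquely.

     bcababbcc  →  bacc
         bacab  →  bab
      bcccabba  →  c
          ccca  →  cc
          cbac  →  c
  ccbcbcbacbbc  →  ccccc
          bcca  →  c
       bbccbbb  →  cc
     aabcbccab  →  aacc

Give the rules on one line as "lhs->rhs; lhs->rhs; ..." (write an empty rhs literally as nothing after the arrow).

bc->c; ca->; cb->c

  | bcababbcc => cababbcc => babbcc => babcc => bacc
  | bacab => bab
  | bcccabba => cccabba => ccbba => ccba => cca => c
  | ccca => cc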